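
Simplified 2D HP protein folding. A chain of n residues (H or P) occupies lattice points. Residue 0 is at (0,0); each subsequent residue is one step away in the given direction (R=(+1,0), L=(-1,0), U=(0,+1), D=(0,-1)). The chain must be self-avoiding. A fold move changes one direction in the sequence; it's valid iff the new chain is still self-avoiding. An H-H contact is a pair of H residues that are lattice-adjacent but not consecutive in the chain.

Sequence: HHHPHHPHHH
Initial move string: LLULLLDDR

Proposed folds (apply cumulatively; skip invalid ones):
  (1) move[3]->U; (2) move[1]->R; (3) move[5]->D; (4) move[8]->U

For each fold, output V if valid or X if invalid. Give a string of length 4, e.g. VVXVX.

Initial: LLULLLDDR -> [(0, 0), (-1, 0), (-2, 0), (-2, 1), (-3, 1), (-4, 1), (-5, 1), (-5, 0), (-5, -1), (-4, -1)]
Fold 1: move[3]->U => LLUULLDDR VALID
Fold 2: move[1]->R => LRUULLDDR INVALID (collision), skipped
Fold 3: move[5]->D => LLUULDDDR VALID
Fold 4: move[8]->U => LLUULDDDU INVALID (collision), skipped

Answer: VXVX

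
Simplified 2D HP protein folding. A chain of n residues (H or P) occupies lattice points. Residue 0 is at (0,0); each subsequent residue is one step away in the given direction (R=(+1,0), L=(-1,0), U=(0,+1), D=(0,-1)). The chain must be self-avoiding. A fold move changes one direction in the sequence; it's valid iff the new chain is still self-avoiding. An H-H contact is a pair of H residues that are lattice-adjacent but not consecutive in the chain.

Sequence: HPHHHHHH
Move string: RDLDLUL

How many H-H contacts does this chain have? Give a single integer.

Positions: [(0, 0), (1, 0), (1, -1), (0, -1), (0, -2), (-1, -2), (-1, -1), (-2, -1)]
H-H contact: residue 0 @(0,0) - residue 3 @(0, -1)
H-H contact: residue 3 @(0,-1) - residue 6 @(-1, -1)

Answer: 2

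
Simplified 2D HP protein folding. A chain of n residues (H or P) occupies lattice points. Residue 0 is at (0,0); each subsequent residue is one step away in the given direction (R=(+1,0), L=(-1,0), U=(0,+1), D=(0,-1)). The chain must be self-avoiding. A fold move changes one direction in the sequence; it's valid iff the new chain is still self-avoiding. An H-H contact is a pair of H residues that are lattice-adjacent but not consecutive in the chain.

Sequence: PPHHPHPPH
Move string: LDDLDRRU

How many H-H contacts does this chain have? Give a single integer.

Answer: 1

Derivation:
Positions: [(0, 0), (-1, 0), (-1, -1), (-1, -2), (-2, -2), (-2, -3), (-1, -3), (0, -3), (0, -2)]
H-H contact: residue 3 @(-1,-2) - residue 8 @(0, -2)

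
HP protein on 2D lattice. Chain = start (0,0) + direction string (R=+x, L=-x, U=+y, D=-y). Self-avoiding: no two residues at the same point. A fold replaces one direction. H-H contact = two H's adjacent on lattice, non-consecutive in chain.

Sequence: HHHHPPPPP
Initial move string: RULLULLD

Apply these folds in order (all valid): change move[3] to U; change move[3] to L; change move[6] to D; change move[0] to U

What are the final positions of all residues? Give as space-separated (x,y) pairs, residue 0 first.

Initial moves: RULLULLD
Fold: move[3]->U => RULUULLD (positions: [(0, 0), (1, 0), (1, 1), (0, 1), (0, 2), (0, 3), (-1, 3), (-2, 3), (-2, 2)])
Fold: move[3]->L => RULLULLD (positions: [(0, 0), (1, 0), (1, 1), (0, 1), (-1, 1), (-1, 2), (-2, 2), (-3, 2), (-3, 1)])
Fold: move[6]->D => RULLULDD (positions: [(0, 0), (1, 0), (1, 1), (0, 1), (-1, 1), (-1, 2), (-2, 2), (-2, 1), (-2, 0)])
Fold: move[0]->U => UULLULDD (positions: [(0, 0), (0, 1), (0, 2), (-1, 2), (-2, 2), (-2, 3), (-3, 3), (-3, 2), (-3, 1)])

Answer: (0,0) (0,1) (0,2) (-1,2) (-2,2) (-2,3) (-3,3) (-3,2) (-3,1)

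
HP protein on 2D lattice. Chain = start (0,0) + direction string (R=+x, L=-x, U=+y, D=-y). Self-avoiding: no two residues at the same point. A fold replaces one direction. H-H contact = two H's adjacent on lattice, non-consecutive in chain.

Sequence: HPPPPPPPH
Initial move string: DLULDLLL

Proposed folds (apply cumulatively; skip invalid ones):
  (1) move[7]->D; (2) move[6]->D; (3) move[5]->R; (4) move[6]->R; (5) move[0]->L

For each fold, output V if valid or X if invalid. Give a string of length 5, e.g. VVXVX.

Answer: VVXXV

Derivation:
Initial: DLULDLLL -> [(0, 0), (0, -1), (-1, -1), (-1, 0), (-2, 0), (-2, -1), (-3, -1), (-4, -1), (-5, -1)]
Fold 1: move[7]->D => DLULDLLD VALID
Fold 2: move[6]->D => DLULDLDD VALID
Fold 3: move[5]->R => DLULDRDD INVALID (collision), skipped
Fold 4: move[6]->R => DLULDLRD INVALID (collision), skipped
Fold 5: move[0]->L => LLULDLDD VALID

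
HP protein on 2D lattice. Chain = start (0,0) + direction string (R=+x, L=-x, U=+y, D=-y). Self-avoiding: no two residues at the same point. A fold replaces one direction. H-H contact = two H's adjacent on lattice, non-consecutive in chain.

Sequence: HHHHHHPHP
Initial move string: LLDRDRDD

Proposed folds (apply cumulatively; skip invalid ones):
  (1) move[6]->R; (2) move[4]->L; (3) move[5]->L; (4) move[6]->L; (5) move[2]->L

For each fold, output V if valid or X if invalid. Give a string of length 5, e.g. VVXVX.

Initial: LLDRDRDD -> [(0, 0), (-1, 0), (-2, 0), (-2, -1), (-1, -1), (-1, -2), (0, -2), (0, -3), (0, -4)]
Fold 1: move[6]->R => LLDRDRRD VALID
Fold 2: move[4]->L => LLDRLRRD INVALID (collision), skipped
Fold 3: move[5]->L => LLDRDLRD INVALID (collision), skipped
Fold 4: move[6]->L => LLDRDRLD INVALID (collision), skipped
Fold 5: move[2]->L => LLLRDRRD INVALID (collision), skipped

Answer: VXXXX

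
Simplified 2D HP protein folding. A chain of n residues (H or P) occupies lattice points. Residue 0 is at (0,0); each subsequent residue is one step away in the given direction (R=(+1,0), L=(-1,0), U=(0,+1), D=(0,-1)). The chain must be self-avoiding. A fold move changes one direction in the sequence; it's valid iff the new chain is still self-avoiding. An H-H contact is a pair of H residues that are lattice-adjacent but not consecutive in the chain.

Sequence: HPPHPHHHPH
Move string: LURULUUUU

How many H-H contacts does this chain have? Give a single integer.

Answer: 1

Derivation:
Positions: [(0, 0), (-1, 0), (-1, 1), (0, 1), (0, 2), (-1, 2), (-1, 3), (-1, 4), (-1, 5), (-1, 6)]
H-H contact: residue 0 @(0,0) - residue 3 @(0, 1)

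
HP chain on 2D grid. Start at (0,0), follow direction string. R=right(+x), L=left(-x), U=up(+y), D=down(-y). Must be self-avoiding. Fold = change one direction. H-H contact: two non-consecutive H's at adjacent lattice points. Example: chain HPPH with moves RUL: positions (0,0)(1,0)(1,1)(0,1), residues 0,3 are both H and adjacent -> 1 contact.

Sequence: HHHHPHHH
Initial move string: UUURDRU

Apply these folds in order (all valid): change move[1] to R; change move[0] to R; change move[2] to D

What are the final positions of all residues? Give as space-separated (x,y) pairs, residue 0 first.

Initial moves: UUURDRU
Fold: move[1]->R => URURDRU (positions: [(0, 0), (0, 1), (1, 1), (1, 2), (2, 2), (2, 1), (3, 1), (3, 2)])
Fold: move[0]->R => RRURDRU (positions: [(0, 0), (1, 0), (2, 0), (2, 1), (3, 1), (3, 0), (4, 0), (4, 1)])
Fold: move[2]->D => RRDRDRU (positions: [(0, 0), (1, 0), (2, 0), (2, -1), (3, -1), (3, -2), (4, -2), (4, -1)])

Answer: (0,0) (1,0) (2,0) (2,-1) (3,-1) (3,-2) (4,-2) (4,-1)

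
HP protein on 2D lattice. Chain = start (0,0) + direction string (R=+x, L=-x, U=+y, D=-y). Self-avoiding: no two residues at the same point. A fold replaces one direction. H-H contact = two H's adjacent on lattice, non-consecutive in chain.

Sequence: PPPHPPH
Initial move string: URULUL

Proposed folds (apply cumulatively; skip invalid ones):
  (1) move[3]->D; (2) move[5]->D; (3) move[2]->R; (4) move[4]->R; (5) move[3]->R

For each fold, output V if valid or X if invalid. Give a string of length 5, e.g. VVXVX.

Initial: URULUL -> [(0, 0), (0, 1), (1, 1), (1, 2), (0, 2), (0, 3), (-1, 3)]
Fold 1: move[3]->D => URUDUL INVALID (collision), skipped
Fold 2: move[5]->D => URULUD INVALID (collision), skipped
Fold 3: move[2]->R => URRLUL INVALID (collision), skipped
Fold 4: move[4]->R => URULRL INVALID (collision), skipped
Fold 5: move[3]->R => URURUL VALID

Answer: XXXXV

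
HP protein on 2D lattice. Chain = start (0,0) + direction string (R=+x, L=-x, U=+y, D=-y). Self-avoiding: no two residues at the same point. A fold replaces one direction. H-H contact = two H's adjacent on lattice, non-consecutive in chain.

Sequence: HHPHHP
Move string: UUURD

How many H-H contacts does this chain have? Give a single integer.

Answer: 0

Derivation:
Positions: [(0, 0), (0, 1), (0, 2), (0, 3), (1, 3), (1, 2)]
No H-H contacts found.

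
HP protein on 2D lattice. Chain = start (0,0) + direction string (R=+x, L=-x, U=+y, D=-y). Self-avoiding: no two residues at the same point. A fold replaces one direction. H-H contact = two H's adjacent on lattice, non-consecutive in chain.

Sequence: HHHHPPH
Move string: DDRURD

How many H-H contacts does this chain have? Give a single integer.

Answer: 1

Derivation:
Positions: [(0, 0), (0, -1), (0, -2), (1, -2), (1, -1), (2, -1), (2, -2)]
H-H contact: residue 3 @(1,-2) - residue 6 @(2, -2)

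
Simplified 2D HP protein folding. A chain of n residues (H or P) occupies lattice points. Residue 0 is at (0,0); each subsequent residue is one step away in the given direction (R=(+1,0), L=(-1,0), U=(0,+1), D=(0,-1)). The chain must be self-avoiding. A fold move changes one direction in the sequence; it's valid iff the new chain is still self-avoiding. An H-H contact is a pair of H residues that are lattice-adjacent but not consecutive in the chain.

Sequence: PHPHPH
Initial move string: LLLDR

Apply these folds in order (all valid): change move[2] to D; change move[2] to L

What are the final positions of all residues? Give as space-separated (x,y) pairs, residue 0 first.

Answer: (0,0) (-1,0) (-2,0) (-3,0) (-3,-1) (-2,-1)

Derivation:
Initial moves: LLLDR
Fold: move[2]->D => LLDDR (positions: [(0, 0), (-1, 0), (-2, 0), (-2, -1), (-2, -2), (-1, -2)])
Fold: move[2]->L => LLLDR (positions: [(0, 0), (-1, 0), (-2, 0), (-3, 0), (-3, -1), (-2, -1)])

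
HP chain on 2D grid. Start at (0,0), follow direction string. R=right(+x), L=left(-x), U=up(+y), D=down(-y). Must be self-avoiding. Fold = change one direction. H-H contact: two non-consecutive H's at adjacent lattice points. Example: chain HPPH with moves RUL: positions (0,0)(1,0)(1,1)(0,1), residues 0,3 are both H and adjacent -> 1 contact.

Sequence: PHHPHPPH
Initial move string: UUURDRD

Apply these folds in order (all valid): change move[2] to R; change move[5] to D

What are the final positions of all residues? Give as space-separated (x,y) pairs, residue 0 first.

Answer: (0,0) (0,1) (0,2) (1,2) (2,2) (2,1) (2,0) (2,-1)

Derivation:
Initial moves: UUURDRD
Fold: move[2]->R => UURRDRD (positions: [(0, 0), (0, 1), (0, 2), (1, 2), (2, 2), (2, 1), (3, 1), (3, 0)])
Fold: move[5]->D => UURRDDD (positions: [(0, 0), (0, 1), (0, 2), (1, 2), (2, 2), (2, 1), (2, 0), (2, -1)])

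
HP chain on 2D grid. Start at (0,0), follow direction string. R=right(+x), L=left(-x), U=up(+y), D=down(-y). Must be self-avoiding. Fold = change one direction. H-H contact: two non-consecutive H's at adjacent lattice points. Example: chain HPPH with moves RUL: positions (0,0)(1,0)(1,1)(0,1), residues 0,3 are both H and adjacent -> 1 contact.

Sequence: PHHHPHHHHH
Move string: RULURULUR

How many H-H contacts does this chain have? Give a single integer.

Positions: [(0, 0), (1, 0), (1, 1), (0, 1), (0, 2), (1, 2), (1, 3), (0, 3), (0, 4), (1, 4)]
H-H contact: residue 2 @(1,1) - residue 5 @(1, 2)
H-H contact: residue 6 @(1,3) - residue 9 @(1, 4)

Answer: 2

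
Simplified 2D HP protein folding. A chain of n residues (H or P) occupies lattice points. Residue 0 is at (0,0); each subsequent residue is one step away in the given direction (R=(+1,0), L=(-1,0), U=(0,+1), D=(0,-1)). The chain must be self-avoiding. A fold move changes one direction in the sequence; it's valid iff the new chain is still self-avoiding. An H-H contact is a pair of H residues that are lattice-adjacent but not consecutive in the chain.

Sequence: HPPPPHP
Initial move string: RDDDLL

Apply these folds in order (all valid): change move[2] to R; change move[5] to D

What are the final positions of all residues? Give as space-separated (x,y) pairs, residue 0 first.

Initial moves: RDDDLL
Fold: move[2]->R => RDRDLL (positions: [(0, 0), (1, 0), (1, -1), (2, -1), (2, -2), (1, -2), (0, -2)])
Fold: move[5]->D => RDRDLD (positions: [(0, 0), (1, 0), (1, -1), (2, -1), (2, -2), (1, -2), (1, -3)])

Answer: (0,0) (1,0) (1,-1) (2,-1) (2,-2) (1,-2) (1,-3)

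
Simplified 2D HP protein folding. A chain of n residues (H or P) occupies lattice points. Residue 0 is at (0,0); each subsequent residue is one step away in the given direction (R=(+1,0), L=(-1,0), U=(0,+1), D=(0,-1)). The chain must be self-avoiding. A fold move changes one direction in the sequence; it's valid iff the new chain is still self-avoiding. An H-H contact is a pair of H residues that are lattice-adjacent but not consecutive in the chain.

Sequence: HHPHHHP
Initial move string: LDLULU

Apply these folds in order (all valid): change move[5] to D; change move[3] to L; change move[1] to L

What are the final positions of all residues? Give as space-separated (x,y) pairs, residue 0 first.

Answer: (0,0) (-1,0) (-2,0) (-3,0) (-4,0) (-5,0) (-5,-1)

Derivation:
Initial moves: LDLULU
Fold: move[5]->D => LDLULD (positions: [(0, 0), (-1, 0), (-1, -1), (-2, -1), (-2, 0), (-3, 0), (-3, -1)])
Fold: move[3]->L => LDLLLD (positions: [(0, 0), (-1, 0), (-1, -1), (-2, -1), (-3, -1), (-4, -1), (-4, -2)])
Fold: move[1]->L => LLLLLD (positions: [(0, 0), (-1, 0), (-2, 0), (-3, 0), (-4, 0), (-5, 0), (-5, -1)])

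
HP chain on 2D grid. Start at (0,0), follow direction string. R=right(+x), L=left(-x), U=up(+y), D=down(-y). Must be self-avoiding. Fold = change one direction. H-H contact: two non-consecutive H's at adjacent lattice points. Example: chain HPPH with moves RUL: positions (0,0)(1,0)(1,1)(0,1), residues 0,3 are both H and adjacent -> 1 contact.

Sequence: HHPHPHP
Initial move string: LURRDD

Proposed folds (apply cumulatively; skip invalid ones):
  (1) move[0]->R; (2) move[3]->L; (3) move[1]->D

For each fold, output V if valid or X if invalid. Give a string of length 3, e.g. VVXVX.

Answer: VXV

Derivation:
Initial: LURRDD -> [(0, 0), (-1, 0), (-1, 1), (0, 1), (1, 1), (1, 0), (1, -1)]
Fold 1: move[0]->R => RURRDD VALID
Fold 2: move[3]->L => RURLDD INVALID (collision), skipped
Fold 3: move[1]->D => RDRRDD VALID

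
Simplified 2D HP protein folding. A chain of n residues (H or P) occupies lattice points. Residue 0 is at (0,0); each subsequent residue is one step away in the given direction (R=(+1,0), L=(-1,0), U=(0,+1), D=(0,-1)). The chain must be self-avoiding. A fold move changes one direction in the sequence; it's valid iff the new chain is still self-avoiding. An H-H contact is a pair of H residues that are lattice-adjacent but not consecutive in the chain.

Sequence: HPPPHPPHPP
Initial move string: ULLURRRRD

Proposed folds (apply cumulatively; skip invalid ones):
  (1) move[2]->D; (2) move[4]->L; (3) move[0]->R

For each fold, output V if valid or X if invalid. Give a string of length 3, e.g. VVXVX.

Initial: ULLURRRRD -> [(0, 0), (0, 1), (-1, 1), (-2, 1), (-2, 2), (-1, 2), (0, 2), (1, 2), (2, 2), (2, 1)]
Fold 1: move[2]->D => ULDURRRRD INVALID (collision), skipped
Fold 2: move[4]->L => ULLULRRRD INVALID (collision), skipped
Fold 3: move[0]->R => RLLURRRRD INVALID (collision), skipped

Answer: XXX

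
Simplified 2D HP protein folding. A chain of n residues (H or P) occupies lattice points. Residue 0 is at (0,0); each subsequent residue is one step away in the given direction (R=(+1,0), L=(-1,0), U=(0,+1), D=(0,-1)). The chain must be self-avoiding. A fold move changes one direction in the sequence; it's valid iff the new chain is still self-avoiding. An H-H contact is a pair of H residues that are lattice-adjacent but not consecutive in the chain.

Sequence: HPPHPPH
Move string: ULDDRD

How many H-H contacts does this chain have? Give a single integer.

Answer: 1

Derivation:
Positions: [(0, 0), (0, 1), (-1, 1), (-1, 0), (-1, -1), (0, -1), (0, -2)]
H-H contact: residue 0 @(0,0) - residue 3 @(-1, 0)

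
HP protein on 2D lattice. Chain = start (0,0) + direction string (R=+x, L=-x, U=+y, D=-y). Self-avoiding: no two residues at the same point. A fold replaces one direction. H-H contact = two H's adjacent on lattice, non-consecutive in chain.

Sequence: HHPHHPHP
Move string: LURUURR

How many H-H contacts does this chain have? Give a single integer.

Answer: 1

Derivation:
Positions: [(0, 0), (-1, 0), (-1, 1), (0, 1), (0, 2), (0, 3), (1, 3), (2, 3)]
H-H contact: residue 0 @(0,0) - residue 3 @(0, 1)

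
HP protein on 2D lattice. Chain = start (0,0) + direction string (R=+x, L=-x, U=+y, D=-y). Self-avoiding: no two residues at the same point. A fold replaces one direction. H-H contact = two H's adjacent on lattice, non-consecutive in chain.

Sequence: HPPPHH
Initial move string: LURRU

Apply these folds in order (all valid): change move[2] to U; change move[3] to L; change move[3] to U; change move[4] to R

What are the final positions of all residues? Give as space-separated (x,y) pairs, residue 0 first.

Initial moves: LURRU
Fold: move[2]->U => LUURU (positions: [(0, 0), (-1, 0), (-1, 1), (-1, 2), (0, 2), (0, 3)])
Fold: move[3]->L => LUULU (positions: [(0, 0), (-1, 0), (-1, 1), (-1, 2), (-2, 2), (-2, 3)])
Fold: move[3]->U => LUUUU (positions: [(0, 0), (-1, 0), (-1, 1), (-1, 2), (-1, 3), (-1, 4)])
Fold: move[4]->R => LUUUR (positions: [(0, 0), (-1, 0), (-1, 1), (-1, 2), (-1, 3), (0, 3)])

Answer: (0,0) (-1,0) (-1,1) (-1,2) (-1,3) (0,3)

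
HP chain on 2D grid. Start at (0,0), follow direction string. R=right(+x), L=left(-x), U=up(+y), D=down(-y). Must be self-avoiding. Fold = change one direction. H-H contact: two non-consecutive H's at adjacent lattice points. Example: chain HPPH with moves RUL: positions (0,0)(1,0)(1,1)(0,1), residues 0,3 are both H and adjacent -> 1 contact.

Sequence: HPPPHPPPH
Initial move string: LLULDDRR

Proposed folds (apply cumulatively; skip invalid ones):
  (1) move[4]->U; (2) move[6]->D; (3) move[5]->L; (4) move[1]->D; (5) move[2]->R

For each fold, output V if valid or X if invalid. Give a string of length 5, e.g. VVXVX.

Initial: LLULDDRR -> [(0, 0), (-1, 0), (-2, 0), (-2, 1), (-3, 1), (-3, 0), (-3, -1), (-2, -1), (-1, -1)]
Fold 1: move[4]->U => LLULUDRR INVALID (collision), skipped
Fold 2: move[6]->D => LLULDDDR VALID
Fold 3: move[5]->L => LLULDLDR VALID
Fold 4: move[1]->D => LDULDLDR INVALID (collision), skipped
Fold 5: move[2]->R => LLRLDLDR INVALID (collision), skipped

Answer: XVVXX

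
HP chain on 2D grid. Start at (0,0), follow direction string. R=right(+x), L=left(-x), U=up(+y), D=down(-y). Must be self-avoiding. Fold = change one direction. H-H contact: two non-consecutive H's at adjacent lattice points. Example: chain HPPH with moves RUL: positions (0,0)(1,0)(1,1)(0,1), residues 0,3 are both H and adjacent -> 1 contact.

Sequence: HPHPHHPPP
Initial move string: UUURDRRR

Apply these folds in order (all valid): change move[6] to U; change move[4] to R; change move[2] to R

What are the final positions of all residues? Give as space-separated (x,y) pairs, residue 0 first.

Answer: (0,0) (0,1) (0,2) (1,2) (2,2) (3,2) (4,2) (4,3) (5,3)

Derivation:
Initial moves: UUURDRRR
Fold: move[6]->U => UUURDRUR (positions: [(0, 0), (0, 1), (0, 2), (0, 3), (1, 3), (1, 2), (2, 2), (2, 3), (3, 3)])
Fold: move[4]->R => UUURRRUR (positions: [(0, 0), (0, 1), (0, 2), (0, 3), (1, 3), (2, 3), (3, 3), (3, 4), (4, 4)])
Fold: move[2]->R => UURRRRUR (positions: [(0, 0), (0, 1), (0, 2), (1, 2), (2, 2), (3, 2), (4, 2), (4, 3), (5, 3)])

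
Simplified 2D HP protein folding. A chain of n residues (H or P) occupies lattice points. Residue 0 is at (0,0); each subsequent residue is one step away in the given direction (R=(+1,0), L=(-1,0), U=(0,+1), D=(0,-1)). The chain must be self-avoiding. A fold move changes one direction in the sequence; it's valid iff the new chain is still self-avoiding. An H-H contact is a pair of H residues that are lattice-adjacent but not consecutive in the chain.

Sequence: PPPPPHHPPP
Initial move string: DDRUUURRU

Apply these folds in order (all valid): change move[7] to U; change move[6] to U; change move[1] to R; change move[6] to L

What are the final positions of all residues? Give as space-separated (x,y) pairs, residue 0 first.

Initial moves: DDRUUURRU
Fold: move[7]->U => DDRUUURUU (positions: [(0, 0), (0, -1), (0, -2), (1, -2), (1, -1), (1, 0), (1, 1), (2, 1), (2, 2), (2, 3)])
Fold: move[6]->U => DDRUUUUUU (positions: [(0, 0), (0, -1), (0, -2), (1, -2), (1, -1), (1, 0), (1, 1), (1, 2), (1, 3), (1, 4)])
Fold: move[1]->R => DRRUUUUUU (positions: [(0, 0), (0, -1), (1, -1), (2, -1), (2, 0), (2, 1), (2, 2), (2, 3), (2, 4), (2, 5)])
Fold: move[6]->L => DRRUUULUU (positions: [(0, 0), (0, -1), (1, -1), (2, -1), (2, 0), (2, 1), (2, 2), (1, 2), (1, 3), (1, 4)])

Answer: (0,0) (0,-1) (1,-1) (2,-1) (2,0) (2,1) (2,2) (1,2) (1,3) (1,4)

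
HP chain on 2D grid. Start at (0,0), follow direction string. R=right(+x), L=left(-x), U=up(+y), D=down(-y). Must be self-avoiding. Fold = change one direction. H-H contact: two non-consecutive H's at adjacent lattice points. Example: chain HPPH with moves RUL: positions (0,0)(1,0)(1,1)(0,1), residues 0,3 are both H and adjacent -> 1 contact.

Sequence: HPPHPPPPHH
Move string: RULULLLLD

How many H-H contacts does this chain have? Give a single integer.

Answer: 1

Derivation:
Positions: [(0, 0), (1, 0), (1, 1), (0, 1), (0, 2), (-1, 2), (-2, 2), (-3, 2), (-4, 2), (-4, 1)]
H-H contact: residue 0 @(0,0) - residue 3 @(0, 1)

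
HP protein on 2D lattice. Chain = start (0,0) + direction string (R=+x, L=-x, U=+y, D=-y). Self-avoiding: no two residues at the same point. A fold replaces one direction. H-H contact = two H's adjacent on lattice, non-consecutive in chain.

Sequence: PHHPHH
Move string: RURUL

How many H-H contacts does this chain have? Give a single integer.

Positions: [(0, 0), (1, 0), (1, 1), (2, 1), (2, 2), (1, 2)]
H-H contact: residue 2 @(1,1) - residue 5 @(1, 2)

Answer: 1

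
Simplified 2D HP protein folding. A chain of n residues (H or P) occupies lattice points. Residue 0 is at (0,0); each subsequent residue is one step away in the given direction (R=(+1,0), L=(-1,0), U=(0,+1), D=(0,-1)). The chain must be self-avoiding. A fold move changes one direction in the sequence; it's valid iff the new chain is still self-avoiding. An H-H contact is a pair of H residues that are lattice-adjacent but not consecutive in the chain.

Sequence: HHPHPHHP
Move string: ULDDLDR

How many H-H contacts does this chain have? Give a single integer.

Positions: [(0, 0), (0, 1), (-1, 1), (-1, 0), (-1, -1), (-2, -1), (-2, -2), (-1, -2)]
H-H contact: residue 0 @(0,0) - residue 3 @(-1, 0)

Answer: 1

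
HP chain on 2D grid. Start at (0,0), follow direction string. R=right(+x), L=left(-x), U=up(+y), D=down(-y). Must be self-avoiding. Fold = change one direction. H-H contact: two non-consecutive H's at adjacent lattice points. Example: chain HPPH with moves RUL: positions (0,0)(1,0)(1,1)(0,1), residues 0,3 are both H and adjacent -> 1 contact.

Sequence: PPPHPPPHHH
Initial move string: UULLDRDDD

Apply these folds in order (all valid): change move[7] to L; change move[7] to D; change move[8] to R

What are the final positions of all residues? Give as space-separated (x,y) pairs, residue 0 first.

Answer: (0,0) (0,1) (0,2) (-1,2) (-2,2) (-2,1) (-1,1) (-1,0) (-1,-1) (0,-1)

Derivation:
Initial moves: UULLDRDDD
Fold: move[7]->L => UULLDRDLD (positions: [(0, 0), (0, 1), (0, 2), (-1, 2), (-2, 2), (-2, 1), (-1, 1), (-1, 0), (-2, 0), (-2, -1)])
Fold: move[7]->D => UULLDRDDD (positions: [(0, 0), (0, 1), (0, 2), (-1, 2), (-2, 2), (-2, 1), (-1, 1), (-1, 0), (-1, -1), (-1, -2)])
Fold: move[8]->R => UULLDRDDR (positions: [(0, 0), (0, 1), (0, 2), (-1, 2), (-2, 2), (-2, 1), (-1, 1), (-1, 0), (-1, -1), (0, -1)])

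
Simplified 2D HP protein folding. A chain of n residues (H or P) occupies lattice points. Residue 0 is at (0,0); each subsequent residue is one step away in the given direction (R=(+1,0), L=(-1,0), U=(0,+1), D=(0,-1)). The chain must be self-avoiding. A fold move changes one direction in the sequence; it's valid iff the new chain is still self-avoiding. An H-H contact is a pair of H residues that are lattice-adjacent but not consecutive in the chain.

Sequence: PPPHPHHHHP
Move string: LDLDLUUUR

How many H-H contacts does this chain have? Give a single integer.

Answer: 1

Derivation:
Positions: [(0, 0), (-1, 0), (-1, -1), (-2, -1), (-2, -2), (-3, -2), (-3, -1), (-3, 0), (-3, 1), (-2, 1)]
H-H contact: residue 3 @(-2,-1) - residue 6 @(-3, -1)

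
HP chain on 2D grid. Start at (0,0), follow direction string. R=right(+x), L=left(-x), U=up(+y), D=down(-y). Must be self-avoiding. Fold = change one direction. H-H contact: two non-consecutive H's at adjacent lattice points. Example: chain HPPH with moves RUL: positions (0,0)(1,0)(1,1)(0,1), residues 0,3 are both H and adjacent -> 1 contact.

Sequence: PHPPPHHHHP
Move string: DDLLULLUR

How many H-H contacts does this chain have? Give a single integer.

Positions: [(0, 0), (0, -1), (0, -2), (-1, -2), (-2, -2), (-2, -1), (-3, -1), (-4, -1), (-4, 0), (-3, 0)]
No H-H contacts found.

Answer: 0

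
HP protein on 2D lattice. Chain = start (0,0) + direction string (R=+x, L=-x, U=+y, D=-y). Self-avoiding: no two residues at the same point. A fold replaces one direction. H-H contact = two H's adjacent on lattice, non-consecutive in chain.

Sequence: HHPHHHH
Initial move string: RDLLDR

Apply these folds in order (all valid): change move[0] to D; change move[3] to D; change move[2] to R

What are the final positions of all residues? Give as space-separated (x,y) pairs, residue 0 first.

Answer: (0,0) (0,-1) (0,-2) (1,-2) (1,-3) (1,-4) (2,-4)

Derivation:
Initial moves: RDLLDR
Fold: move[0]->D => DDLLDR (positions: [(0, 0), (0, -1), (0, -2), (-1, -2), (-2, -2), (-2, -3), (-1, -3)])
Fold: move[3]->D => DDLDDR (positions: [(0, 0), (0, -1), (0, -2), (-1, -2), (-1, -3), (-1, -4), (0, -4)])
Fold: move[2]->R => DDRDDR (positions: [(0, 0), (0, -1), (0, -2), (1, -2), (1, -3), (1, -4), (2, -4)])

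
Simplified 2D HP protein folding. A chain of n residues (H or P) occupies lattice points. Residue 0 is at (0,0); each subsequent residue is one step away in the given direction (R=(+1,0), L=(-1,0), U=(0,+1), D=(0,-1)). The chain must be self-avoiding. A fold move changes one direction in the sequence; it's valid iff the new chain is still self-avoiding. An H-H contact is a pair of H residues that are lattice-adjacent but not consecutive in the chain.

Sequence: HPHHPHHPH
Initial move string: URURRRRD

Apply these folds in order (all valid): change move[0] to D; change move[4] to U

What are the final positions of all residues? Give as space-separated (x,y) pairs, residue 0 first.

Initial moves: URURRRRD
Fold: move[0]->D => DRURRRRD (positions: [(0, 0), (0, -1), (1, -1), (1, 0), (2, 0), (3, 0), (4, 0), (5, 0), (5, -1)])
Fold: move[4]->U => DRURURRD (positions: [(0, 0), (0, -1), (1, -1), (1, 0), (2, 0), (2, 1), (3, 1), (4, 1), (4, 0)])

Answer: (0,0) (0,-1) (1,-1) (1,0) (2,0) (2,1) (3,1) (4,1) (4,0)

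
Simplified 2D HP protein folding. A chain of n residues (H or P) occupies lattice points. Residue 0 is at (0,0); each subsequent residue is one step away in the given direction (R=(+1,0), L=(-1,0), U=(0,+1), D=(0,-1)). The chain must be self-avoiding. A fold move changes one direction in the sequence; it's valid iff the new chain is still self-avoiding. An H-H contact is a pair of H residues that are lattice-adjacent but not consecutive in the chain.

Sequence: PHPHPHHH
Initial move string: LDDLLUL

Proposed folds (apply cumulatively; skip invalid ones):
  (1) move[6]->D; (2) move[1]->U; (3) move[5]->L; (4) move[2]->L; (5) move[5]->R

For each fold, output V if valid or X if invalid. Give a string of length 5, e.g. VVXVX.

Initial: LDDLLUL -> [(0, 0), (-1, 0), (-1, -1), (-1, -2), (-2, -2), (-3, -2), (-3, -1), (-4, -1)]
Fold 1: move[6]->D => LDDLLUD INVALID (collision), skipped
Fold 2: move[1]->U => LUDLLUL INVALID (collision), skipped
Fold 3: move[5]->L => LDDLLLL VALID
Fold 4: move[2]->L => LDLLLLL VALID
Fold 5: move[5]->R => LDLLLRL INVALID (collision), skipped

Answer: XXVVX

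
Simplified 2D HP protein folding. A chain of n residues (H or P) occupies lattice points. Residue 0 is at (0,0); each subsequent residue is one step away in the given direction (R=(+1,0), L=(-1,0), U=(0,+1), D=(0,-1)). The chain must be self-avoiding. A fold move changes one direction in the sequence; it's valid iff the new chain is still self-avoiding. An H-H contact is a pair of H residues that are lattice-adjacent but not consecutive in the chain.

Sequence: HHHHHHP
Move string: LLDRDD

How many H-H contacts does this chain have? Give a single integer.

Answer: 1

Derivation:
Positions: [(0, 0), (-1, 0), (-2, 0), (-2, -1), (-1, -1), (-1, -2), (-1, -3)]
H-H contact: residue 1 @(-1,0) - residue 4 @(-1, -1)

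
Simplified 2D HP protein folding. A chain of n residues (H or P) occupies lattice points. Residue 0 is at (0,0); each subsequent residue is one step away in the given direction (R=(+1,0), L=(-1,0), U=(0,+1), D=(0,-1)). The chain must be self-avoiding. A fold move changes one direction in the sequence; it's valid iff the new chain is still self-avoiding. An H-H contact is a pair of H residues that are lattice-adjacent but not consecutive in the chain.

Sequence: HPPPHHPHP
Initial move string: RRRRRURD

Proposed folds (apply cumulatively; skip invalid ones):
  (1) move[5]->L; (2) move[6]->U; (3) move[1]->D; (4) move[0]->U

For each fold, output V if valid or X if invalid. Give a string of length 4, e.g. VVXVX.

Initial: RRRRRURD -> [(0, 0), (1, 0), (2, 0), (3, 0), (4, 0), (5, 0), (5, 1), (6, 1), (6, 0)]
Fold 1: move[5]->L => RRRRRLRD INVALID (collision), skipped
Fold 2: move[6]->U => RRRRRUUD INVALID (collision), skipped
Fold 3: move[1]->D => RDRRRURD VALID
Fold 4: move[0]->U => UDRRRURD INVALID (collision), skipped

Answer: XXVX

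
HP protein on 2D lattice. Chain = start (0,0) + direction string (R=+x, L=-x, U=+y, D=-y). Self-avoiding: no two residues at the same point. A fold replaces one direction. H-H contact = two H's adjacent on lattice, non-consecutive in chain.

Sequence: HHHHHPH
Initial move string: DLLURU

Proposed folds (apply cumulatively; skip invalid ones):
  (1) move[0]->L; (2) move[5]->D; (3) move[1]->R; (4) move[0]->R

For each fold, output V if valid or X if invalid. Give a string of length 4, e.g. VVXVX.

Answer: VXXX

Derivation:
Initial: DLLURU -> [(0, 0), (0, -1), (-1, -1), (-2, -1), (-2, 0), (-1, 0), (-1, 1)]
Fold 1: move[0]->L => LLLURU VALID
Fold 2: move[5]->D => LLLURD INVALID (collision), skipped
Fold 3: move[1]->R => LRLURU INVALID (collision), skipped
Fold 4: move[0]->R => RLLURU INVALID (collision), skipped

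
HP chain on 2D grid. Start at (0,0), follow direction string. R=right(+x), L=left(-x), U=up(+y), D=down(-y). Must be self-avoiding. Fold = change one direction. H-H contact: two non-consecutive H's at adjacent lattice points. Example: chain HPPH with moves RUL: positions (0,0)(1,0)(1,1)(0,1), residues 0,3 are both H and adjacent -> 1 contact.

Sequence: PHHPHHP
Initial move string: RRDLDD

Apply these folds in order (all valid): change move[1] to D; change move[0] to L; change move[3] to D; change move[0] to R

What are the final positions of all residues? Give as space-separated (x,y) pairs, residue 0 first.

Answer: (0,0) (1,0) (1,-1) (1,-2) (1,-3) (1,-4) (1,-5)

Derivation:
Initial moves: RRDLDD
Fold: move[1]->D => RDDLDD (positions: [(0, 0), (1, 0), (1, -1), (1, -2), (0, -2), (0, -3), (0, -4)])
Fold: move[0]->L => LDDLDD (positions: [(0, 0), (-1, 0), (-1, -1), (-1, -2), (-2, -2), (-2, -3), (-2, -4)])
Fold: move[3]->D => LDDDDD (positions: [(0, 0), (-1, 0), (-1, -1), (-1, -2), (-1, -3), (-1, -4), (-1, -5)])
Fold: move[0]->R => RDDDDD (positions: [(0, 0), (1, 0), (1, -1), (1, -2), (1, -3), (1, -4), (1, -5)])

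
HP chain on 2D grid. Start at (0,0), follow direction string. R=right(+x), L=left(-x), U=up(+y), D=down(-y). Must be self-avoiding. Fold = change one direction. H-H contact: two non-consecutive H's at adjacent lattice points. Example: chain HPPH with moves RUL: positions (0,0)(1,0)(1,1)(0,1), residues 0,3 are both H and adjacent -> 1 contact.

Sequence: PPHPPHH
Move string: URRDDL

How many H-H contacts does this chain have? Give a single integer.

Positions: [(0, 0), (0, 1), (1, 1), (2, 1), (2, 0), (2, -1), (1, -1)]
No H-H contacts found.

Answer: 0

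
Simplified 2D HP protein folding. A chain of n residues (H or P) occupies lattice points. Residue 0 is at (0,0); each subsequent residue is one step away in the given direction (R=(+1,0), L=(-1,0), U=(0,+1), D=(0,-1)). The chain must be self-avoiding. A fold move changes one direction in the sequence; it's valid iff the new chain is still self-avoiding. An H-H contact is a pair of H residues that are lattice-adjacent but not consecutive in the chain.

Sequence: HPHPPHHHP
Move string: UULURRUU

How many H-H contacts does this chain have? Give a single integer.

Answer: 1

Derivation:
Positions: [(0, 0), (0, 1), (0, 2), (-1, 2), (-1, 3), (0, 3), (1, 3), (1, 4), (1, 5)]
H-H contact: residue 2 @(0,2) - residue 5 @(0, 3)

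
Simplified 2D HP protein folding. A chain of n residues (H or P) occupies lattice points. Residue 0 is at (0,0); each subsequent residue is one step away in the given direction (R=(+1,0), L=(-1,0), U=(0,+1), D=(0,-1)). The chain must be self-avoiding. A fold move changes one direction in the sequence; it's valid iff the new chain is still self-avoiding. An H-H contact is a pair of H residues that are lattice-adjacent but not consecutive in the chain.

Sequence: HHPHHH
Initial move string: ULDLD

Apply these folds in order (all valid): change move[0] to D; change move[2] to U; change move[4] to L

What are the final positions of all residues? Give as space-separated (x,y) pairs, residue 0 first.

Initial moves: ULDLD
Fold: move[0]->D => DLDLD (positions: [(0, 0), (0, -1), (-1, -1), (-1, -2), (-2, -2), (-2, -3)])
Fold: move[2]->U => DLULD (positions: [(0, 0), (0, -1), (-1, -1), (-1, 0), (-2, 0), (-2, -1)])
Fold: move[4]->L => DLULL (positions: [(0, 0), (0, -1), (-1, -1), (-1, 0), (-2, 0), (-3, 0)])

Answer: (0,0) (0,-1) (-1,-1) (-1,0) (-2,0) (-3,0)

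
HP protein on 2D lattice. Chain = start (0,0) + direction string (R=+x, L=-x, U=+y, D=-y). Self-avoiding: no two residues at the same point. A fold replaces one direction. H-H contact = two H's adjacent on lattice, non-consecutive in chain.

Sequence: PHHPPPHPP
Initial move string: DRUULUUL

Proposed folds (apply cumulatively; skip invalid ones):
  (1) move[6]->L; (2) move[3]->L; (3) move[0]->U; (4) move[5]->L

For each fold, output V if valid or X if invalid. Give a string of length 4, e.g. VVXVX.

Initial: DRUULUUL -> [(0, 0), (0, -1), (1, -1), (1, 0), (1, 1), (0, 1), (0, 2), (0, 3), (-1, 3)]
Fold 1: move[6]->L => DRUULULL VALID
Fold 2: move[3]->L => DRULLULL INVALID (collision), skipped
Fold 3: move[0]->U => URUULULL VALID
Fold 4: move[5]->L => URUULLLL VALID

Answer: VXVV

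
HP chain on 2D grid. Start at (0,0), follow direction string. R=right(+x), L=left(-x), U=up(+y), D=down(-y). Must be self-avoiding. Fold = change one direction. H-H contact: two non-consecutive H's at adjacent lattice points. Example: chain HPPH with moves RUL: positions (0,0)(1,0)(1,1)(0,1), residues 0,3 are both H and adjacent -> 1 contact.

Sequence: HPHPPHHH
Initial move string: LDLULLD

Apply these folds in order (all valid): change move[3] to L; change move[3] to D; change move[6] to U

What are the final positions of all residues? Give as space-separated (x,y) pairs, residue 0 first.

Initial moves: LDLULLD
Fold: move[3]->L => LDLLLLD (positions: [(0, 0), (-1, 0), (-1, -1), (-2, -1), (-3, -1), (-4, -1), (-5, -1), (-5, -2)])
Fold: move[3]->D => LDLDLLD (positions: [(0, 0), (-1, 0), (-1, -1), (-2, -1), (-2, -2), (-3, -2), (-4, -2), (-4, -3)])
Fold: move[6]->U => LDLDLLU (positions: [(0, 0), (-1, 0), (-1, -1), (-2, -1), (-2, -2), (-3, -2), (-4, -2), (-4, -1)])

Answer: (0,0) (-1,0) (-1,-1) (-2,-1) (-2,-2) (-3,-2) (-4,-2) (-4,-1)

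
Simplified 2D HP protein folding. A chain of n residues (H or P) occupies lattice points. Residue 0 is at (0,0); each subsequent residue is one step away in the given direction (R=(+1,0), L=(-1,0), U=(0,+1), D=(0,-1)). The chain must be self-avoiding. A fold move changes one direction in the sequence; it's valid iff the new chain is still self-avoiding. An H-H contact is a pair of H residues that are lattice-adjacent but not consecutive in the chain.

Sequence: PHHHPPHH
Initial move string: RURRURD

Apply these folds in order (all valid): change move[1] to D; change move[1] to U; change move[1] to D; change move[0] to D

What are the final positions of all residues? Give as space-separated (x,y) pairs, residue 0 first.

Answer: (0,0) (0,-1) (0,-2) (1,-2) (2,-2) (2,-1) (3,-1) (3,-2)

Derivation:
Initial moves: RURRURD
Fold: move[1]->D => RDRRURD (positions: [(0, 0), (1, 0), (1, -1), (2, -1), (3, -1), (3, 0), (4, 0), (4, -1)])
Fold: move[1]->U => RURRURD (positions: [(0, 0), (1, 0), (1, 1), (2, 1), (3, 1), (3, 2), (4, 2), (4, 1)])
Fold: move[1]->D => RDRRURD (positions: [(0, 0), (1, 0), (1, -1), (2, -1), (3, -1), (3, 0), (4, 0), (4, -1)])
Fold: move[0]->D => DDRRURD (positions: [(0, 0), (0, -1), (0, -2), (1, -2), (2, -2), (2, -1), (3, -1), (3, -2)])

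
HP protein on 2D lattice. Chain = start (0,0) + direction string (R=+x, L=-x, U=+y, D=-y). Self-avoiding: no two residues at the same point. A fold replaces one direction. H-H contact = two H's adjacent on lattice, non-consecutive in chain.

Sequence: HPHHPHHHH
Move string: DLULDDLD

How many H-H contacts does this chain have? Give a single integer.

Positions: [(0, 0), (0, -1), (-1, -1), (-1, 0), (-2, 0), (-2, -1), (-2, -2), (-3, -2), (-3, -3)]
H-H contact: residue 0 @(0,0) - residue 3 @(-1, 0)
H-H contact: residue 2 @(-1,-1) - residue 5 @(-2, -1)

Answer: 2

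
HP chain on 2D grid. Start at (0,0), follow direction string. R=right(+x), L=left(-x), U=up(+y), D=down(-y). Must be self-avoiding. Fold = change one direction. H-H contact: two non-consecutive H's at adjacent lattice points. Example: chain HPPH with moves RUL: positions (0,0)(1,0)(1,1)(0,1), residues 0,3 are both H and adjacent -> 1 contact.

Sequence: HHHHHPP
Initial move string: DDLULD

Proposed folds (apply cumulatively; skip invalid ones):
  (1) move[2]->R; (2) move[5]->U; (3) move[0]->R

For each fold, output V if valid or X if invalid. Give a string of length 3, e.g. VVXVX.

Answer: XVX

Derivation:
Initial: DDLULD -> [(0, 0), (0, -1), (0, -2), (-1, -2), (-1, -1), (-2, -1), (-2, -2)]
Fold 1: move[2]->R => DDRULD INVALID (collision), skipped
Fold 2: move[5]->U => DDLULU VALID
Fold 3: move[0]->R => RDLULU INVALID (collision), skipped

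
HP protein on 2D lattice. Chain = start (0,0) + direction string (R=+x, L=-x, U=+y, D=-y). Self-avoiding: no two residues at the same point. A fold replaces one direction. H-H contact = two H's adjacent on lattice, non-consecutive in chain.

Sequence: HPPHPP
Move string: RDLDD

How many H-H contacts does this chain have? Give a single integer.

Positions: [(0, 0), (1, 0), (1, -1), (0, -1), (0, -2), (0, -3)]
H-H contact: residue 0 @(0,0) - residue 3 @(0, -1)

Answer: 1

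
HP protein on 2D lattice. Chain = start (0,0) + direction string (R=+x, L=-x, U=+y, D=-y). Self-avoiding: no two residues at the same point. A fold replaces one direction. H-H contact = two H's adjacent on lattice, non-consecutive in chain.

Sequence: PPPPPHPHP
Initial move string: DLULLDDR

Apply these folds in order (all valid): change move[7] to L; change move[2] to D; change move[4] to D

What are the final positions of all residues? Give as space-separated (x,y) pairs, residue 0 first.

Answer: (0,0) (0,-1) (-1,-1) (-1,-2) (-2,-2) (-2,-3) (-2,-4) (-2,-5) (-3,-5)

Derivation:
Initial moves: DLULLDDR
Fold: move[7]->L => DLULLDDL (positions: [(0, 0), (0, -1), (-1, -1), (-1, 0), (-2, 0), (-3, 0), (-3, -1), (-3, -2), (-4, -2)])
Fold: move[2]->D => DLDLLDDL (positions: [(0, 0), (0, -1), (-1, -1), (-1, -2), (-2, -2), (-3, -2), (-3, -3), (-3, -4), (-4, -4)])
Fold: move[4]->D => DLDLDDDL (positions: [(0, 0), (0, -1), (-1, -1), (-1, -2), (-2, -2), (-2, -3), (-2, -4), (-2, -5), (-3, -5)])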